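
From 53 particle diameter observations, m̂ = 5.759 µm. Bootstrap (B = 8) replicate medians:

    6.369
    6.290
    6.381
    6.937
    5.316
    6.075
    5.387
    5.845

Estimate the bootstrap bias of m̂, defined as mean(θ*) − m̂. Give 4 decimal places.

mean(θ*) = (6.369 + 6.290 + 6.381 + 6.937 + 5.316 + 6.075 + 5.387 + 5.845) / 8 = 6.07500
bias = 6.07500 − 5.759

bias = +0.3160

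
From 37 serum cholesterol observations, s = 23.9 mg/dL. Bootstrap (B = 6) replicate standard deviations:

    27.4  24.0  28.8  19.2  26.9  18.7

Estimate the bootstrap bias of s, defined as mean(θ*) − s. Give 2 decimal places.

bias = +0.27

mean(θ*) = (27.4 + 24.0 + 28.8 + 19.2 + 26.9 + 18.7) / 6 = 24.167
bias = 24.167 − 23.9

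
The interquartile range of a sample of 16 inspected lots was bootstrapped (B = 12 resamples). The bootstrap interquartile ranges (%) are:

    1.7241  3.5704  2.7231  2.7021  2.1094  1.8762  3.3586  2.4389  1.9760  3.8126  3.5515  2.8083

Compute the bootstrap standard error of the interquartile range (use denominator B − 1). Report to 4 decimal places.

Bootstrap SE is the standard deviation of the 12 replicate interquartile ranges.
Mean of replicates: (1.7241 + 3.5704 + 2.7231 + 2.7021 + 2.1094 + 1.8762 + 3.3586 + 2.4389 + 1.9760 + 3.8126 + 3.5515 + 2.8083) / 12 = 32.65120 / 12 = 2.72093
Sum of squared deviations: (−0.99683)² + (+0.84947)² + (+0.00217)² + (−0.01883)² + (−0.61153)² + (−0.84473)² + (+0.63767)² + (−0.28203)² + (−0.74493)² + (+1.09167)² + (+0.83057)² + (+0.08737)² = 5.73347
Variance = 5.73347 / 11 = 0.52122
SE* = √0.52122

SE* = 0.7220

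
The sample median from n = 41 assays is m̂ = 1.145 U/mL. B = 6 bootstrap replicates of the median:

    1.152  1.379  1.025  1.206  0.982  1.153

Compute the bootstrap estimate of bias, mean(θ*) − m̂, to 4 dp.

mean(θ*) = (1.152 + 1.379 + 1.025 + 1.206 + 0.982 + 1.153) / 6 = 1.14950
bias = 1.14950 − 1.145

bias = +0.0045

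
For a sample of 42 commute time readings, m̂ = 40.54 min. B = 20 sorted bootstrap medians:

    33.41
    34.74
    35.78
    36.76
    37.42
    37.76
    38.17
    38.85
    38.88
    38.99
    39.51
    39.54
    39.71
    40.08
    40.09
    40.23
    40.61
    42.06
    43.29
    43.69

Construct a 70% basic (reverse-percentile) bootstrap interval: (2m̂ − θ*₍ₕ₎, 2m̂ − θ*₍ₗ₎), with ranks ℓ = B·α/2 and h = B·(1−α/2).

(40.47, 45.30)

Percentile endpoints at ranks 3 and 17: θ*₍3₎ = 35.78, θ*₍17₎ = 40.61.
Basic interval reflects these around m̂:
  lower = 2 × 40.54 − 40.61 = 40.47
  upper = 2 × 40.54 − 35.78 = 45.30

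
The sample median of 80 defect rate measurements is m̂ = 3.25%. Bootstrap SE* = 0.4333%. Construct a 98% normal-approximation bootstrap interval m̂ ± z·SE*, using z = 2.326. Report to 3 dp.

Margin = 2.326 × 0.4333 = 1.0079
Interval: 3.25 ± 1.0079

(2.242, 4.258)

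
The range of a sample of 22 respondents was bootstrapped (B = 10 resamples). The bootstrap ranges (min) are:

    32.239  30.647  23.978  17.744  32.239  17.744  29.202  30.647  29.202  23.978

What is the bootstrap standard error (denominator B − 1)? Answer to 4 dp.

Bootstrap SE is the standard deviation of the 10 replicate ranges.
Mean of replicates: (32.239 + 30.647 + 23.978 + 17.744 + 32.239 + 17.744 + 29.202 + 30.647 + 29.202 + 23.978) / 10 = 267.62000 / 10 = 26.76200
Sum of squared deviations: (+5.47700)² + (+3.88500)² + (−2.78400)² + (−9.01800)² + (+5.47700)² + (−9.01800)² + (+2.44000)² + (+3.88500)² + (+2.44000)² + (−2.78400)² = 280.23867
Variance = 280.23867 / 9 = 31.13763
SE* = √31.13763

SE* = 5.5801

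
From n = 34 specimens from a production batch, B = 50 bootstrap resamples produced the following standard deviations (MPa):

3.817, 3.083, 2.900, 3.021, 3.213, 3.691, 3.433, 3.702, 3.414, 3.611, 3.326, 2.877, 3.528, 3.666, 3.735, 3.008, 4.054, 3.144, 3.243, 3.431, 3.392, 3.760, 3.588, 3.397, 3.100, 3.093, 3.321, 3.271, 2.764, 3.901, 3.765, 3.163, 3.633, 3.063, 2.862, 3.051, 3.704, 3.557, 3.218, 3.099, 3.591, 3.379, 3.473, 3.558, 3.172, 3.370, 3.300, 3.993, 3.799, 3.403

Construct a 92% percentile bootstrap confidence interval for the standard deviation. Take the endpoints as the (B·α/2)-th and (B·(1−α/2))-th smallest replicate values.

Sorted replicates: 2.764, 2.862, 2.877, 2.900, 3.008, 3.021, 3.051, 3.063, 3.083, 3.093, 3.099, 3.100, 3.144, 3.163, 3.172, 3.213, 3.218, 3.243, 3.271, 3.300, 3.321, 3.326, 3.370, 3.379, 3.392, 3.397, 3.403, 3.414, 3.431, 3.433, 3.473, 3.528, 3.557, 3.558, 3.588, 3.591, 3.611, 3.633, 3.666, 3.691, 3.702, 3.704, 3.735, 3.760, 3.765, 3.799, 3.817, 3.901, 3.993, 4.054
α = 0.08; lower rank = 50 × 0.040 = 2; upper rank = 50 × 0.960 = 48.
The 2nd smallest replicate is 2.862; the 48th is 3.901.

(2.862, 3.901)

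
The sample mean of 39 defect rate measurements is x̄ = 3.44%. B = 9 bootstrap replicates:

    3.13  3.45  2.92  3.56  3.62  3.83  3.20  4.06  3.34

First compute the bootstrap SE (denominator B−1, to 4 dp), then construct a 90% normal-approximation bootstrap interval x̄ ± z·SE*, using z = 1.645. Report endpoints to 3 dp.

Mean of replicates = 3.4567; sum of squared deviations = 1.0150; SE* = √(1.0150/8) = 0.3562
Margin = 1.645 × 0.3562 = 0.5859
Interval: 3.44 ± 0.5859

(2.854, 4.026)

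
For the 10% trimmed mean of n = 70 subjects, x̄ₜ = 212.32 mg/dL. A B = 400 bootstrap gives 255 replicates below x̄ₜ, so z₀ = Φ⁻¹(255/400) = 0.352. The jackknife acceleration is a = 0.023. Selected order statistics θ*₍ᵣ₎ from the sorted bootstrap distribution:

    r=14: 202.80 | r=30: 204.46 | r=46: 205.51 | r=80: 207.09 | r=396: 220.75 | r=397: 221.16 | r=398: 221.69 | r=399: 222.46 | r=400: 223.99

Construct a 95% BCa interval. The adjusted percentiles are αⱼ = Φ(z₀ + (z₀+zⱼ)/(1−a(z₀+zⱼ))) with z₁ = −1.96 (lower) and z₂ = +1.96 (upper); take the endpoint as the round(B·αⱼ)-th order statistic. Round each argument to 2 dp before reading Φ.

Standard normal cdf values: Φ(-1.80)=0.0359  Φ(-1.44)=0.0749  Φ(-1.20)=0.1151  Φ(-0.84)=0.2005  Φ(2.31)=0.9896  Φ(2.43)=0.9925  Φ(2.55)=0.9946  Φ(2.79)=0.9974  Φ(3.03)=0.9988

Lower: z₀ + z₁ = 0.352 + (-1.960) = -1.608; 1 − a(z₀+z₁) = 1 − (0.023)(-1.608) = 1.0370; argument = 0.352 + (-1.608)/1.0370 = -1.1987 → -1.20.
α₁ = Φ(-1.20) = 0.1151; rank = round(400 × 0.1151) = 46; θ*₍46₎ = 205.51.
Upper: z₀ + z₂ = 2.312; 1 − a(z₀+z₂) = 0.9468; argument = 2.7938 → 2.79; α₂ = 0.9974; rank = 399; θ*₍399₎ = 222.46.

(205.51, 222.46)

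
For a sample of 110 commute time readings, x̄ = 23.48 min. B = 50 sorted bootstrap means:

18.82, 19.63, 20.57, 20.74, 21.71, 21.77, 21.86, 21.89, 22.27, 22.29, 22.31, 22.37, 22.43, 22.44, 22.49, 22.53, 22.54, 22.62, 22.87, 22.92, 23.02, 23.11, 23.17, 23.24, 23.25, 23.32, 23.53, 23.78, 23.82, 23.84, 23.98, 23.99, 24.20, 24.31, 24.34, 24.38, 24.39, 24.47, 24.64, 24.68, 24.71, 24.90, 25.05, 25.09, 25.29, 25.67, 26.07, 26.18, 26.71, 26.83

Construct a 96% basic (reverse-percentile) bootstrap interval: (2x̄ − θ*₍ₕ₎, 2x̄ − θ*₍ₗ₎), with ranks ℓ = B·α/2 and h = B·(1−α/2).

(20.25, 28.14)

Percentile endpoints at ranks 1 and 49: θ*₍1₎ = 18.82, θ*₍49₎ = 26.71.
Basic interval reflects these around x̄:
  lower = 2 × 23.48 − 26.71 = 20.25
  upper = 2 × 23.48 − 18.82 = 28.14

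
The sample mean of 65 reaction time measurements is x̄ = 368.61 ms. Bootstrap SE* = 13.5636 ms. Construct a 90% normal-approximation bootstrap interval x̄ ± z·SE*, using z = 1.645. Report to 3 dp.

(346.298, 390.922)

Margin = 1.645 × 13.5636 = 22.3121
Interval: 368.61 ± 22.3121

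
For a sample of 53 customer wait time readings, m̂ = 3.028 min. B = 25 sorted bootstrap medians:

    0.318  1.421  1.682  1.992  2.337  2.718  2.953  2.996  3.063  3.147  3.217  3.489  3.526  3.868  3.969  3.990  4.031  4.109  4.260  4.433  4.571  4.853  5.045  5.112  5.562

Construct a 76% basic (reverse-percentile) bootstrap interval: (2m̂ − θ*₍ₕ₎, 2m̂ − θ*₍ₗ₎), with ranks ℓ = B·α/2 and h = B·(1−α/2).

(1.203, 4.374)

Percentile endpoints at ranks 3 and 22: θ*₍3₎ = 1.682, θ*₍22₎ = 4.853.
Basic interval reflects these around m̂:
  lower = 2 × 3.028 − 4.853 = 1.203
  upper = 2 × 3.028 − 1.682 = 4.374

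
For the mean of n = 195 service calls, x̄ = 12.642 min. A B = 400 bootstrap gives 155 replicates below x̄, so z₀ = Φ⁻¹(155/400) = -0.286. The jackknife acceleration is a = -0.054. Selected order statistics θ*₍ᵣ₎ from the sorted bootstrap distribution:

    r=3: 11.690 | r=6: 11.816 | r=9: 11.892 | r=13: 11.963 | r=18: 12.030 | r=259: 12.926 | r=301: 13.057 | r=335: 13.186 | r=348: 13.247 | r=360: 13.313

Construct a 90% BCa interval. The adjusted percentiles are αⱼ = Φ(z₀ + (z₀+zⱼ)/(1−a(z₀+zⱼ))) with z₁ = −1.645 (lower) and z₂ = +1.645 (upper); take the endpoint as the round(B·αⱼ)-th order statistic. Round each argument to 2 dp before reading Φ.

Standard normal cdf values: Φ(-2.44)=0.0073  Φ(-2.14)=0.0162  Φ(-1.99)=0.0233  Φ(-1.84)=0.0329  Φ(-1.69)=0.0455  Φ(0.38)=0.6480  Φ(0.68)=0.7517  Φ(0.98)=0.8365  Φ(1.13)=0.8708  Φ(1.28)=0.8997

Lower: z₀ + z₁ = -0.286 + (-1.645) = -1.931; 1 − a(z₀+z₁) = 1 − (-0.054)(-1.931) = 0.8957; argument = -0.286 + (-1.931)/0.8957 = -2.4418 → -2.44.
α₁ = Φ(-2.44) = 0.0073; rank = round(400 × 0.0073) = 3; θ*₍3₎ = 11.690.
Upper: z₀ + z₂ = 1.359; 1 − a(z₀+z₂) = 1.0734; argument = 0.9801 → 0.98; α₂ = 0.8365; rank = 335; θ*₍335₎ = 13.186.

(11.690, 13.186)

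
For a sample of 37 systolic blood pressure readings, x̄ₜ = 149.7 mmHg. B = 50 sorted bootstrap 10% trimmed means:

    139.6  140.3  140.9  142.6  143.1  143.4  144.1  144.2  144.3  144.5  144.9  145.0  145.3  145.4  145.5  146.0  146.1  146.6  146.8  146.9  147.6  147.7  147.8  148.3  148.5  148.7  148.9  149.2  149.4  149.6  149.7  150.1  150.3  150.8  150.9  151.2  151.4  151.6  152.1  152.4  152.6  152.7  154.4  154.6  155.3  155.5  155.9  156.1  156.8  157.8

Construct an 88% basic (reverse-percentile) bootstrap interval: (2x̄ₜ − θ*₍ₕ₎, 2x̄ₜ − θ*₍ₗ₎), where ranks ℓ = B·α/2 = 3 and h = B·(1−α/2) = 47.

(143.5, 158.5)

Percentile endpoints at ranks 3 and 47: θ*₍3₎ = 140.9, θ*₍47₎ = 155.9.
Basic interval reflects these around x̄ₜ:
  lower = 2 × 149.7 − 155.9 = 143.5
  upper = 2 × 149.7 − 140.9 = 158.5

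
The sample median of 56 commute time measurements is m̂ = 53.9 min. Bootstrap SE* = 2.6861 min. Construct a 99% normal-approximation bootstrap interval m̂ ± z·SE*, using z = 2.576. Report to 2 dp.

(46.98, 60.82)

Margin = 2.576 × 2.6861 = 6.919
Interval: 53.9 ± 6.919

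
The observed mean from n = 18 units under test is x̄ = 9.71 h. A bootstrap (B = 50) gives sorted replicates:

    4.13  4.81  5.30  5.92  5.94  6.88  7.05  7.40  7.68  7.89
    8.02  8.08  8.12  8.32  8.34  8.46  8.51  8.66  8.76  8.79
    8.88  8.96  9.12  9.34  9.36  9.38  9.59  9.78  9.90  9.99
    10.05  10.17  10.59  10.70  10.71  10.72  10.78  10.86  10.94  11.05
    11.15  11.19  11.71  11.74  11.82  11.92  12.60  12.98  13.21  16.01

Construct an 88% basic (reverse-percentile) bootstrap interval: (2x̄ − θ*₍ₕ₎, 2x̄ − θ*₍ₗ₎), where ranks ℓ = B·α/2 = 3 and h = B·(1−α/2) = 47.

(6.82, 14.12)

Percentile endpoints at ranks 3 and 47: θ*₍3₎ = 5.30, θ*₍47₎ = 12.60.
Basic interval reflects these around x̄:
  lower = 2 × 9.71 − 12.60 = 6.82
  upper = 2 × 9.71 − 5.30 = 14.12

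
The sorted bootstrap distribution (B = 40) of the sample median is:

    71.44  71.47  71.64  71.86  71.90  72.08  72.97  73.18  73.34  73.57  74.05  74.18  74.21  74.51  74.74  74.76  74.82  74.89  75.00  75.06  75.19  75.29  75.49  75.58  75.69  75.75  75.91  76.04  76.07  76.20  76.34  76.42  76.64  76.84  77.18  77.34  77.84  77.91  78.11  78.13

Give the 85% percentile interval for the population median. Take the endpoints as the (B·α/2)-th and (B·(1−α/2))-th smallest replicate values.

α = 0.15; lower rank = 40 × 0.075 = 3; upper rank = 40 × 0.925 = 37.
The 3rd smallest replicate is 71.64; the 37th is 77.84.

(71.64, 77.84)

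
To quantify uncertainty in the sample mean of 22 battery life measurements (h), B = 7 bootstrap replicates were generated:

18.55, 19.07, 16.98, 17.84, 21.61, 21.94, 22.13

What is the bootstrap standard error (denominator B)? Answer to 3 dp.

SE* = 1.969

Bootstrap SE is the standard deviation of the 7 replicate means.
Mean of replicates: (18.55 + 19.07 + 16.98 + 17.84 + 21.61 + 21.94 + 22.13) / 7 = 138.1200 / 7 = 19.7314
Sum of squared deviations: (−1.1814)² + (−0.6614)² + (−2.7514)² + (−1.8914)² + (+1.8786)² + (+2.2086)² + (+2.3986)² = 27.1411
Variance = 27.1411 / 7 = 3.8773
SE* = √3.8773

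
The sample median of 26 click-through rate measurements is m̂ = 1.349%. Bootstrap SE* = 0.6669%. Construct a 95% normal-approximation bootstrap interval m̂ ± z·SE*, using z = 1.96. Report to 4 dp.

Margin = 1.96 × 0.6669 = 1.30712
Interval: 1.349 ± 1.30712

(0.0419, 2.6561)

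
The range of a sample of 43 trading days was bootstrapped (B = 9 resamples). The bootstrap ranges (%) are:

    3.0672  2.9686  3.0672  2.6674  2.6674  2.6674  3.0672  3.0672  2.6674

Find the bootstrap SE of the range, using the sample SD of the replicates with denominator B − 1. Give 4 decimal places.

SE* = 0.2027

Bootstrap SE is the standard deviation of the 9 replicate ranges.
Mean of replicates: (3.0672 + 2.9686 + 3.0672 + 2.6674 + 2.6674 + 2.6674 + 3.0672 + 3.0672 + 2.6674) / 9 = 25.90700 / 9 = 2.87856
Sum of squared deviations: (+0.18864)² + (+0.09004)² + (+0.18864)² + (−0.21116)² + (−0.21116)² + (−0.21116)² + (+0.18864)² + (+0.18864)² + (−0.21116)² = 0.32880
Variance = 0.32880 / 8 = 0.04110
SE* = √0.04110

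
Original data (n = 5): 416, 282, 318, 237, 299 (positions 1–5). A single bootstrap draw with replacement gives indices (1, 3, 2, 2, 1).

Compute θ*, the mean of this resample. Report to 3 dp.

θ* = 342.800

Resample values: 416, 318, 282, 282, 416.
Mean = (416 + 318 + 282 + 282 + 416) / 5 = 1714.0 / 5 = 342.800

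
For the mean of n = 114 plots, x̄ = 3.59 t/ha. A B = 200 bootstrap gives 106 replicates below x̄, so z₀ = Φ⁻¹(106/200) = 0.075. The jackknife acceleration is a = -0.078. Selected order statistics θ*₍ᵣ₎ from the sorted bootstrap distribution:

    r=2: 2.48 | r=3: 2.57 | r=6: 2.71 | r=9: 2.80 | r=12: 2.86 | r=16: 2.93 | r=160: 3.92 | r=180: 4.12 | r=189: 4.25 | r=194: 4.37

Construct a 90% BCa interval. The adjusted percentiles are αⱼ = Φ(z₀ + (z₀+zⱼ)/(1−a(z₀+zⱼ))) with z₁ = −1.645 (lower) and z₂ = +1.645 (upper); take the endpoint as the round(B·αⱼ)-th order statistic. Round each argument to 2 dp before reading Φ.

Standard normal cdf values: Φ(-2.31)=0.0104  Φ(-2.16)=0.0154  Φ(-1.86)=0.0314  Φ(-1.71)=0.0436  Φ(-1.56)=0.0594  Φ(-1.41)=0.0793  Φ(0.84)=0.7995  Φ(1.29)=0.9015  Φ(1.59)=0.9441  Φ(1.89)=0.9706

(2.80, 4.25)

Lower: z₀ + z₁ = 0.075 + (-1.645) = -1.570; 1 − a(z₀+z₁) = 1 − (-0.078)(-1.570) = 0.8775; argument = 0.075 + (-1.570)/0.8775 = -1.7141 → -1.71.
α₁ = Φ(-1.71) = 0.0436; rank = round(200 × 0.0436) = 9; θ*₍9₎ = 2.80.
Upper: z₀ + z₂ = 1.720; 1 − a(z₀+z₂) = 1.1342; argument = 1.5915 → 1.59; α₂ = 0.9441; rank = 189; θ*₍189₎ = 4.25.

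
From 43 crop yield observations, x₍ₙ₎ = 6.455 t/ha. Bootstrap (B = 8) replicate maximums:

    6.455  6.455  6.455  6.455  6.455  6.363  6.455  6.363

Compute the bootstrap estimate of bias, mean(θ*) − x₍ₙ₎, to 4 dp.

bias = −0.0230

mean(θ*) = (6.455 + 6.455 + 6.455 + 6.455 + 6.455 + 6.363 + 6.455 + 6.363) / 8 = 6.43200
bias = 6.43200 − 6.455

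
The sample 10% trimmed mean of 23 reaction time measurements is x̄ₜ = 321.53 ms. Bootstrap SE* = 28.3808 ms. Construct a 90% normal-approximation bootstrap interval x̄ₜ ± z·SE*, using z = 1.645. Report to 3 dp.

Margin = 1.645 × 28.3808 = 46.6864
Interval: 321.53 ± 46.6864

(274.844, 368.216)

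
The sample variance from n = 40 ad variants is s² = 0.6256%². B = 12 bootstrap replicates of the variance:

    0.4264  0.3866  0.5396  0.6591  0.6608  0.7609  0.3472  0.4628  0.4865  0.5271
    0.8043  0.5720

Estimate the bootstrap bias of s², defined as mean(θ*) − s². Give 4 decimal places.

mean(θ*) = (0.4264 + 0.3866 + 0.5396 + 0.6591 + 0.6608 + 0.7609 + 0.3472 + 0.4628 + 0.4865 + 0.5271 + 0.8043 + 0.5720) / 12 = 0.55278
bias = 0.55278 − 0.6256

bias = −0.0728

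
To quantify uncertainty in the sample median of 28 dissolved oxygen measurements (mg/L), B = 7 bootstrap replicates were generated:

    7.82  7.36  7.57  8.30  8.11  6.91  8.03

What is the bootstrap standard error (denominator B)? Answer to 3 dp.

SE* = 0.448

Bootstrap SE is the standard deviation of the 7 replicate medians.
Mean of replicates: (7.82 + 7.36 + 7.57 + 8.30 + 8.11 + 6.91 + 8.03) / 7 = 54.1000 / 7 = 7.7286
Sum of squared deviations: (+0.0914)² + (−0.3686)² + (−0.1586)² + (+0.5714)² + (+0.3814)² + (−0.8186)² + (+0.3014)² = 1.4023
Variance = 1.4023 / 7 = 0.2003
SE* = √0.2003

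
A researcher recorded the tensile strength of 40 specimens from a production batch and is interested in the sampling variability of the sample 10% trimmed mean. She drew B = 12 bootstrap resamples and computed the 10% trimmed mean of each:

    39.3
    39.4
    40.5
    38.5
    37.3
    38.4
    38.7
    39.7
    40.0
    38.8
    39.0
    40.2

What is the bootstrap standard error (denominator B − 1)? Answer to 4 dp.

Bootstrap SE is the standard deviation of the 12 replicate 10% trimmed means.
Mean of replicates: (39.3 + 39.4 + 40.5 + 38.5 + 37.3 + 38.4 + 38.7 + 39.7 + 40.0 + 38.8 + 39.0 + 40.2) / 12 = 469.80000 / 12 = 39.15000
Sum of squared deviations: (+0.15000)² + (+0.25000)² + (+1.35000)² + (−0.65000)² + (−1.85000)² + (−0.75000)² + (−0.45000)² + (+0.55000)² + (+0.85000)² + (−0.35000)² + (−0.15000)² + (+1.05000)² = 8.79000
Variance = 8.79000 / 11 = 0.79909
SE* = √0.79909

SE* = 0.8939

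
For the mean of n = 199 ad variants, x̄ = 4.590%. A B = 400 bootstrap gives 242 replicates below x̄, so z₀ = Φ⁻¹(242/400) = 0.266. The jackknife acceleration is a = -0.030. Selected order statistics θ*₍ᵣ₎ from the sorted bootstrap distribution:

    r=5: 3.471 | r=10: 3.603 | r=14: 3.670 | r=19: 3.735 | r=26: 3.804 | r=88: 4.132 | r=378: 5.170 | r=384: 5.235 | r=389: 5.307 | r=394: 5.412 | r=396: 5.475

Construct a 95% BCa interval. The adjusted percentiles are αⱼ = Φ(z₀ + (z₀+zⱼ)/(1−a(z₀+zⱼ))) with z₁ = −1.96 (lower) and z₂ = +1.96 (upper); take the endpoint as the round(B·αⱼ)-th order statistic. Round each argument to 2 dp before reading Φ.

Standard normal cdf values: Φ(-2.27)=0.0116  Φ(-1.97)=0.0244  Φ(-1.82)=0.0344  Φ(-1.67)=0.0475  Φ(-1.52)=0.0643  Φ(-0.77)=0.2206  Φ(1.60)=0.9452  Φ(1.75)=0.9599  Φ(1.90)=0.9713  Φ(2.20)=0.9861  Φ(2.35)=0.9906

(3.804, 5.475)

Lower: z₀ + z₁ = 0.266 + (-1.960) = -1.694; 1 − a(z₀+z₁) = 1 − (-0.030)(-1.694) = 0.9492; argument = 0.266 + (-1.694)/0.9492 = -1.5187 → -1.52.
α₁ = Φ(-1.52) = 0.0643; rank = round(400 × 0.0643) = 26; θ*₍26₎ = 3.804.
Upper: z₀ + z₂ = 2.226; 1 − a(z₀+z₂) = 1.0668; argument = 2.3527 → 2.35; α₂ = 0.9906; rank = 396; θ*₍396₎ = 5.475.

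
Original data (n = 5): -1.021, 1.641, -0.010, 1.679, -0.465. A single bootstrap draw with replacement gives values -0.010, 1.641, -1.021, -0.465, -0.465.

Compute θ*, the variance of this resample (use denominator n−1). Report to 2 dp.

θ* = 1.04

Mean = -0.0640; sum of squared deviations = 4.1474
s² = 4.1474 / 4 = 1.0368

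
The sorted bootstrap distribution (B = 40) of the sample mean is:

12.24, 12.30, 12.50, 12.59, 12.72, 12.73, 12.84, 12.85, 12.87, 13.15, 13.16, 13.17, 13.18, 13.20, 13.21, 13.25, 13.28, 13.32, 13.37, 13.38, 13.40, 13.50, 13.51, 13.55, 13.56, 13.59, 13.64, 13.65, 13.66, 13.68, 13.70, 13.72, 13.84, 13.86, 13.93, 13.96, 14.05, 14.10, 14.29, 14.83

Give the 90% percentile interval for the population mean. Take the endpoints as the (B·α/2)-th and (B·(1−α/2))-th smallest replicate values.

(12.30, 14.10)

α = 0.10; lower rank = 40 × 0.050 = 2; upper rank = 40 × 0.950 = 38.
The 2nd smallest replicate is 12.30; the 38th is 14.10.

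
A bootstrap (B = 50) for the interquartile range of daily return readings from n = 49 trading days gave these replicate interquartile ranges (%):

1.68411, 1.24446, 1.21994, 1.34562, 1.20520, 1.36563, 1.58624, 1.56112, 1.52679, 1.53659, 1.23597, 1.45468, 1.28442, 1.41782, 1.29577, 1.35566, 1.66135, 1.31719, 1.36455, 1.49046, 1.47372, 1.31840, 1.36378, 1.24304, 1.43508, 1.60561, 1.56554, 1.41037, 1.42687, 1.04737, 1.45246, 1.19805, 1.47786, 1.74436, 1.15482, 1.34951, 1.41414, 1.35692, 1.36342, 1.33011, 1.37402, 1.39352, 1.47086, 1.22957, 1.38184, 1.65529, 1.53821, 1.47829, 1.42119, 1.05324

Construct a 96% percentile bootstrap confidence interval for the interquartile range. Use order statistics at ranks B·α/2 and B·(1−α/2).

Sorted replicates: 1.04737, 1.05324, 1.15482, 1.19805, 1.20520, 1.21994, 1.22957, 1.23597, 1.24304, 1.24446, 1.28442, 1.29577, 1.31719, 1.31840, 1.33011, 1.34562, 1.34951, 1.35566, 1.35692, 1.36342, 1.36378, 1.36455, 1.36563, 1.37402, 1.38184, 1.39352, 1.41037, 1.41414, 1.41782, 1.42119, 1.42687, 1.43508, 1.45246, 1.45468, 1.47086, 1.47372, 1.47786, 1.47829, 1.49046, 1.52679, 1.53659, 1.53821, 1.56112, 1.56554, 1.58624, 1.60561, 1.65529, 1.66135, 1.68411, 1.74436
α = 0.04; lower rank = 50 × 0.020 = 1; upper rank = 50 × 0.980 = 49.
The 1st smallest replicate is 1.04737; the 49th is 1.68411.

(1.04737, 1.68411)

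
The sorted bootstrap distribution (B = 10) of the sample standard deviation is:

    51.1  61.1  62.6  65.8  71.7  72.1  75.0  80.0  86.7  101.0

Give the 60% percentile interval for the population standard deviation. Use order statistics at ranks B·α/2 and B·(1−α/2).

α = 0.40; lower rank = 10 × 0.200 = 2; upper rank = 10 × 0.800 = 8.
The 2nd smallest replicate is 61.1; the 8th is 80.0.

(61.1, 80.0)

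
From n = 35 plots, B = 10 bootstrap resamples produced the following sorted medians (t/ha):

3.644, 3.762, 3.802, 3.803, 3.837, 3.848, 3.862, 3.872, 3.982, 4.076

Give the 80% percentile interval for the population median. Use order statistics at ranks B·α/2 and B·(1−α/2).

(3.644, 3.982)

α = 0.20; lower rank = 10 × 0.100 = 1; upper rank = 10 × 0.900 = 9.
The 1st smallest replicate is 3.644; the 9th is 3.982.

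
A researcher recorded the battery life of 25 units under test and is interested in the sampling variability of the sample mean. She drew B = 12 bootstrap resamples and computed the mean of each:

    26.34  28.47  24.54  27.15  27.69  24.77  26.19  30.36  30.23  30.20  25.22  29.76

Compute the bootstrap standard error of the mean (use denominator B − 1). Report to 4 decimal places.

SE* = 2.2061

Bootstrap SE is the standard deviation of the 12 replicate means.
Mean of replicates: (26.34 + 28.47 + 24.54 + 27.15 + 27.69 + 24.77 + 26.19 + 30.36 + 30.23 + 30.20 + 25.22 + 29.76) / 12 = 330.92000 / 12 = 27.57667
Sum of squared deviations: (−1.23667)² + (+0.89333)² + (−3.03667)² + (−0.42667)² + (+0.11333)² + (−2.80667)² + (−1.38667)² + (+2.78333)² + (+2.65333)² + (+2.62333)² + (−2.35667)² + (+2.18333)² = 53.53367
Variance = 53.53367 / 11 = 4.86670
SE* = √4.86670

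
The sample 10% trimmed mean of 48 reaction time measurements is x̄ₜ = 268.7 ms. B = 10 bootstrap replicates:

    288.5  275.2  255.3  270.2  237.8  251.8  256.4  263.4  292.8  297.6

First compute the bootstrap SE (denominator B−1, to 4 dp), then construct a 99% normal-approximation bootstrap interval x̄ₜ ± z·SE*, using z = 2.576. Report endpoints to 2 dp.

Mean of replicates = 268.9000; sum of squared deviations = 3451.5200; SE* = √(3451.5200/9) = 19.5832
Margin = 2.576 × 19.5832 = 50.446
Interval: 268.7 ± 50.446

(218.25, 319.15)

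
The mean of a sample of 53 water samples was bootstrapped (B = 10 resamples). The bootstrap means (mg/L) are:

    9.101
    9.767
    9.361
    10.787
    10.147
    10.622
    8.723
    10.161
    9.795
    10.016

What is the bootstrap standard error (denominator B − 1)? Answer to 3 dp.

SE* = 0.647

Bootstrap SE is the standard deviation of the 10 replicate means.
Mean of replicates: (9.101 + 9.767 + 9.361 + 10.787 + 10.147 + 10.622 + 8.723 + 10.161 + 9.795 + 10.016) / 10 = 98.4800 / 10 = 9.8480
Sum of squared deviations: (−0.7470)² + (−0.0810)² + (−0.4870)² + (+0.9390)² + (+0.2990)² + (+0.7740)² + (−1.1250)² + (+0.3130)² + (−0.0530)² + (+0.1680)² = 3.7666
Variance = 3.7666 / 9 = 0.4185
SE* = √0.4185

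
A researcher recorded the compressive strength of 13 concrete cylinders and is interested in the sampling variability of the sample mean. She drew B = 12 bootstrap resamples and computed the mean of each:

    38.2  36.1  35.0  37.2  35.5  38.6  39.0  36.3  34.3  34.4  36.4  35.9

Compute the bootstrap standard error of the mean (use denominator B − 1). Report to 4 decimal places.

SE* = 1.5670

Bootstrap SE is the standard deviation of the 12 replicate means.
Mean of replicates: (38.2 + 36.1 + 35.0 + 37.2 + 35.5 + 38.6 + 39.0 + 36.3 + 34.3 + 34.4 + 36.4 + 35.9) / 12 = 436.90000 / 12 = 36.40833
Sum of squared deviations: (+1.79167)² + (−0.30833)² + (−1.40833)² + (+0.79167)² + (−0.90833)² + (+2.19167)² + (+2.59167)² + (−0.10833)² + (−2.10833)² + (−2.00833)² + (−0.00833)² + (−0.50833)² = 27.00917
Variance = 27.00917 / 11 = 2.45538
SE* = √2.45538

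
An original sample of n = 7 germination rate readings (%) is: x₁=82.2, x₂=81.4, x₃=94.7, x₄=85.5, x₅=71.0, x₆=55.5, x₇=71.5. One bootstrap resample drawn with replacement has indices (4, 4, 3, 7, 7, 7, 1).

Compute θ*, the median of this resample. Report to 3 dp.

θ* = 82.200

Resample values: 85.5, 85.5, 94.7, 71.5, 71.5, 71.5, 82.2.
Sorted: 71.5, 71.5, 71.5, 82.2, 85.5, 85.5, 94.7
Median = middle value = 82.200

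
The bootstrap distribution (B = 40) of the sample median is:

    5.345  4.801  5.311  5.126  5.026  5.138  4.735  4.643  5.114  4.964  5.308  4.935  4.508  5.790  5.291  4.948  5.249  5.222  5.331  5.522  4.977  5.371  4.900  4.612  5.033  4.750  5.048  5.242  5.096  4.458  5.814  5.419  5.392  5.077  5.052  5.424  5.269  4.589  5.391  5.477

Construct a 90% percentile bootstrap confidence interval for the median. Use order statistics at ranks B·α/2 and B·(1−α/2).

Sorted replicates: 4.458, 4.508, 4.589, 4.612, 4.643, 4.735, 4.750, 4.801, 4.900, 4.935, 4.948, 4.964, 4.977, 5.026, 5.033, 5.048, 5.052, 5.077, 5.096, 5.114, 5.126, 5.138, 5.222, 5.242, 5.249, 5.269, 5.291, 5.308, 5.311, 5.331, 5.345, 5.371, 5.391, 5.392, 5.419, 5.424, 5.477, 5.522, 5.790, 5.814
α = 0.10; lower rank = 40 × 0.050 = 2; upper rank = 40 × 0.950 = 38.
The 2nd smallest replicate is 4.508; the 38th is 5.522.

(4.508, 5.522)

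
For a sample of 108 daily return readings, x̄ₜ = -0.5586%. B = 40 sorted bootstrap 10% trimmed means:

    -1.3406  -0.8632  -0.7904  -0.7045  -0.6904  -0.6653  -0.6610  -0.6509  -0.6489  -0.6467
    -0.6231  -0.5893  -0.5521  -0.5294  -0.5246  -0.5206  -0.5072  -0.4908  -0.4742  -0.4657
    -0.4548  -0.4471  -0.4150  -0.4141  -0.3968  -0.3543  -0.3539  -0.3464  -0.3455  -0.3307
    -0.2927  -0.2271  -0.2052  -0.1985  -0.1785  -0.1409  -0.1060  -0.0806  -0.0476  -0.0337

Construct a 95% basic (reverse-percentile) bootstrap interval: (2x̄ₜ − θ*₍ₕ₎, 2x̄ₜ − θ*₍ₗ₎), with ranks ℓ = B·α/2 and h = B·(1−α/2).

(-1.0696, 0.2234)

Percentile endpoints at ranks 1 and 39: θ*₍1₎ = -1.3406, θ*₍39₎ = -0.0476.
Basic interval reflects these around x̄ₜ:
  lower = 2 × -0.5586 − -0.0476 = -1.0696
  upper = 2 × -0.5586 − -1.3406 = 0.2234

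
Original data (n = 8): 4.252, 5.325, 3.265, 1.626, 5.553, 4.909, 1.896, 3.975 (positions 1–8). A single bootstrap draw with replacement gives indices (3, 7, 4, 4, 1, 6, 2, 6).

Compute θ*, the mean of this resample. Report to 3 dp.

θ* = 3.476

Resample values: 3.265, 1.896, 1.626, 1.626, 4.252, 4.909, 5.325, 4.909.
Mean = (3.265 + 1.896 + 1.626 + 1.626 + 4.252 + 4.909 + 5.325 + 4.909) / 8 = 27.8080 / 8 = 3.476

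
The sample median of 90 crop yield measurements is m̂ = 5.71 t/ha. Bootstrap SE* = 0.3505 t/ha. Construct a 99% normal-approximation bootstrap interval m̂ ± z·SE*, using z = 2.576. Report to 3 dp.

Margin = 2.576 × 0.3505 = 0.9029
Interval: 5.71 ± 0.9029

(4.807, 6.613)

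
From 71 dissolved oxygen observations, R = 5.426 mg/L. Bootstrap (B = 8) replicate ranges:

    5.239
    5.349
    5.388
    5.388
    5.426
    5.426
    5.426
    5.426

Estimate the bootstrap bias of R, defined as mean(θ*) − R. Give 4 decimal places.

bias = −0.0425

mean(θ*) = (5.239 + 5.349 + 5.388 + 5.388 + 5.426 + 5.426 + 5.426 + 5.426) / 8 = 5.38350
bias = 5.38350 − 5.426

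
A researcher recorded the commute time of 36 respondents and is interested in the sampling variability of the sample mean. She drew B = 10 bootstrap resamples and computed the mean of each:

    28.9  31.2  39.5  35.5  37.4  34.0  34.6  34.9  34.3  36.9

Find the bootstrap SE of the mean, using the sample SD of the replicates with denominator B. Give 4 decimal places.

SE* = 2.8705

Bootstrap SE is the standard deviation of the 10 replicate means.
Mean of replicates: (28.9 + 31.2 + 39.5 + 35.5 + 37.4 + 34.0 + 34.6 + 34.9 + 34.3 + 36.9) / 10 = 347.20000 / 10 = 34.72000
Sum of squared deviations: (−5.82000)² + (−3.52000)² + (+4.78000)² + (+0.78000)² + (+2.68000)² + (−0.72000)² + (−0.12000)² + (+0.18000)² + (−0.42000)² + (+2.18000)² = 82.39600
Variance = 82.39600 / 10 = 8.23960
SE* = √8.23960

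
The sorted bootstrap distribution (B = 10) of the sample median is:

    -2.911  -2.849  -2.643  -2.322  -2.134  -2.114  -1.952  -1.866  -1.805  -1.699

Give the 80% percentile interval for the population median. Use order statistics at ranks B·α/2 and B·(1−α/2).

(-2.911, -1.805)

α = 0.20; lower rank = 10 × 0.100 = 1; upper rank = 10 × 0.900 = 9.
The 1st smallest replicate is -2.911; the 9th is -1.805.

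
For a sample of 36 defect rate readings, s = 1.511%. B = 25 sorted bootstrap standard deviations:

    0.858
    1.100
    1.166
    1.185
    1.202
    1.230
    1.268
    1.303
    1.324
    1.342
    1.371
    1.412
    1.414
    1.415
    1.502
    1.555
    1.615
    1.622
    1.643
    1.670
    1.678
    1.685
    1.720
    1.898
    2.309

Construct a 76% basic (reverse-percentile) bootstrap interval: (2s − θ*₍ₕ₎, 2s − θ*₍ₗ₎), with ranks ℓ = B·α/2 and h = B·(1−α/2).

Percentile endpoints at ranks 3 and 22: θ*₍3₎ = 1.166, θ*₍22₎ = 1.685.
Basic interval reflects these around s:
  lower = 2 × 1.511 − 1.685 = 1.337
  upper = 2 × 1.511 − 1.166 = 1.856

(1.337, 1.856)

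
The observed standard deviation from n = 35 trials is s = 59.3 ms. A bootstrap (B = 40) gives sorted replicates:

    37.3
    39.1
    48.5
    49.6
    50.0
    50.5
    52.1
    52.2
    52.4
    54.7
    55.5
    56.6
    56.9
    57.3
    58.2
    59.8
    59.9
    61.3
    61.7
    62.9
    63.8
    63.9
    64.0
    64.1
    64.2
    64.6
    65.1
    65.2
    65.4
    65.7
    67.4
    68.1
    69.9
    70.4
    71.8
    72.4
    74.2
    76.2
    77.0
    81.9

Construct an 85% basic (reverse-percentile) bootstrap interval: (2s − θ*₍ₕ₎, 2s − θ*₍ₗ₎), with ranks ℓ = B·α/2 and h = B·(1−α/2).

Percentile endpoints at ranks 3 and 37: θ*₍3₎ = 48.5, θ*₍37₎ = 74.2.
Basic interval reflects these around s:
  lower = 2 × 59.3 − 74.2 = 44.4
  upper = 2 × 59.3 − 48.5 = 70.1

(44.4, 70.1)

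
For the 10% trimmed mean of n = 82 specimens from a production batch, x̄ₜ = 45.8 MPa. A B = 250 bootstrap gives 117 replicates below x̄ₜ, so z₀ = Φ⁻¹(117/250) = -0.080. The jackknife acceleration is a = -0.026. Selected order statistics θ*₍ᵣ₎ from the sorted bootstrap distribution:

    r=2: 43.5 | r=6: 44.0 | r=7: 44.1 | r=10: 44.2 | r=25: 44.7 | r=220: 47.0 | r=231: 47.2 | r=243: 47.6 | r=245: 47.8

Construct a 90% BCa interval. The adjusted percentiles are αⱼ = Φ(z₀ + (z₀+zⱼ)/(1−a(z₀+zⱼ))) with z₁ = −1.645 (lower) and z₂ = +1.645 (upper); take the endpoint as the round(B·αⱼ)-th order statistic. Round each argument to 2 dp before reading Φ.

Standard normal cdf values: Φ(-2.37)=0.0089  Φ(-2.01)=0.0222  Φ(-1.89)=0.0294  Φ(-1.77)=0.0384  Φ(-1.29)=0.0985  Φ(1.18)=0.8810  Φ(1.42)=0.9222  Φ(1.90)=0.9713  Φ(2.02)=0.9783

(44.1, 47.2)

Lower: z₀ + z₁ = -0.080 + (-1.645) = -1.725; 1 − a(z₀+z₁) = 1 − (-0.026)(-1.725) = 0.9551; argument = -0.080 + (-1.725)/0.9551 = -1.8860 → -1.89.
α₁ = Φ(-1.89) = 0.0294; rank = round(250 × 0.0294) = 7; θ*₍7₎ = 44.1.
Upper: z₀ + z₂ = 1.565; 1 − a(z₀+z₂) = 1.0407; argument = 1.4238 → 1.42; α₂ = 0.9222; rank = 231; θ*₍231₎ = 47.2.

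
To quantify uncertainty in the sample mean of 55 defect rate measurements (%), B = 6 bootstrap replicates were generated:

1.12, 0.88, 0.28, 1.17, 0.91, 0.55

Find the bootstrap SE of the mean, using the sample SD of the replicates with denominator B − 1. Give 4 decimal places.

SE* = 0.3431

Bootstrap SE is the standard deviation of the 6 replicate means.
Mean of replicates: (1.12 + 0.88 + 0.28 + 1.17 + 0.91 + 0.55) / 6 = 4.91000 / 6 = 0.81833
Sum of squared deviations: (+0.30167)² + (+0.06167)² + (−0.53833)² + (+0.35167)² + (+0.09167)² + (−0.26833)² = 0.58868
Variance = 0.58868 / 5 = 0.11774
SE* = √0.11774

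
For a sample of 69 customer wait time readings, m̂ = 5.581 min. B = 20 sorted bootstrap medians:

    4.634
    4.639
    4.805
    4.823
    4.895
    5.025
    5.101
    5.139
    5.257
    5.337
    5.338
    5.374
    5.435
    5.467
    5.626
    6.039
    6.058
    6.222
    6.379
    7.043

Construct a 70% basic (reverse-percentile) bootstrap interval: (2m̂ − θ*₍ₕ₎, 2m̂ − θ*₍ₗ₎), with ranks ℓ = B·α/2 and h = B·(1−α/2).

(5.104, 6.357)

Percentile endpoints at ranks 3 and 17: θ*₍3₎ = 4.805, θ*₍17₎ = 6.058.
Basic interval reflects these around m̂:
  lower = 2 × 5.581 − 6.058 = 5.104
  upper = 2 × 5.581 − 4.805 = 6.357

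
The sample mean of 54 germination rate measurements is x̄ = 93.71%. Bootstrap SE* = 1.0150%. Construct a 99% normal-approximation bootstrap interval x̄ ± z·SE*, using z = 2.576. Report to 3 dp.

(91.095, 96.325)

Margin = 2.576 × 1.0150 = 2.6146
Interval: 93.71 ± 2.6146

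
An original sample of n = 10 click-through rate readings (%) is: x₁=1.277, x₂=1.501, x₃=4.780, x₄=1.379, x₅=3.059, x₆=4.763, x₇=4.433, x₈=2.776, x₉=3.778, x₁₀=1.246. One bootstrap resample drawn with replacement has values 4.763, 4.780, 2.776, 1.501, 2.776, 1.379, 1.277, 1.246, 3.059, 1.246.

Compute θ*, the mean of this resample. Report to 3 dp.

Mean = (4.763 + 4.780 + 2.776 + 1.501 + 2.776 + 1.379 + 1.277 + 1.246 + 3.059 + 1.246) / 10 = 24.8030 / 10 = 2.480

θ* = 2.480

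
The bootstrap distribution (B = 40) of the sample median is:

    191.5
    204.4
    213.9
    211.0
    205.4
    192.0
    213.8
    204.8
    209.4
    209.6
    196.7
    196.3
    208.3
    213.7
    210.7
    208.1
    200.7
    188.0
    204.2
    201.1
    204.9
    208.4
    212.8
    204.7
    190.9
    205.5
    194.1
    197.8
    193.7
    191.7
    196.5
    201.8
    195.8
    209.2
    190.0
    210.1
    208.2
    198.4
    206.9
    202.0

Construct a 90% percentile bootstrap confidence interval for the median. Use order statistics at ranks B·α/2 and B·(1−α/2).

Sorted replicates: 188.0, 190.0, 190.9, 191.5, 191.7, 192.0, 193.7, 194.1, 195.8, 196.3, 196.5, 196.7, 197.8, 198.4, 200.7, 201.1, 201.8, 202.0, 204.2, 204.4, 204.7, 204.8, 204.9, 205.4, 205.5, 206.9, 208.1, 208.2, 208.3, 208.4, 209.2, 209.4, 209.6, 210.1, 210.7, 211.0, 212.8, 213.7, 213.8, 213.9
α = 0.10; lower rank = 40 × 0.050 = 2; upper rank = 40 × 0.950 = 38.
The 2nd smallest replicate is 190.0; the 38th is 213.7.

(190.0, 213.7)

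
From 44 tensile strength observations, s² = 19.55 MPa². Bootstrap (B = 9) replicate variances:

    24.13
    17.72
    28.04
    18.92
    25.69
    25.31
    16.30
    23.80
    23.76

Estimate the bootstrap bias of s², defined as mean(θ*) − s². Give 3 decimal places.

mean(θ*) = (24.13 + 17.72 + 28.04 + 18.92 + 25.69 + 25.31 + 16.30 + 23.80 + 23.76) / 9 = 22.6300
bias = 22.6300 − 19.55

bias = +3.080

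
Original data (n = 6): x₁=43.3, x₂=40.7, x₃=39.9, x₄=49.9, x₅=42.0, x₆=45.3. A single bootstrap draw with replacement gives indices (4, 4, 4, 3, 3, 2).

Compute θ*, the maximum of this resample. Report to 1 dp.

θ* = 49.9

Resample values: 49.9, 49.9, 49.9, 39.9, 39.9, 40.7.
Maximum = 49.9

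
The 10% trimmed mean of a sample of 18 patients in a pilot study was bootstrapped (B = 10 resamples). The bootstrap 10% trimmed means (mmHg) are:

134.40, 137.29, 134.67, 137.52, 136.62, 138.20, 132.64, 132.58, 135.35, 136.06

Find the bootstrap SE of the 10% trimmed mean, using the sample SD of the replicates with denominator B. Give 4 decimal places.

SE* = 1.8644

Bootstrap SE is the standard deviation of the 10 replicate 10% trimmed means.
Mean of replicates: (134.40 + 137.29 + 134.67 + 137.52 + 136.62 + 138.20 + 132.64 + 132.58 + 135.35 + 136.06) / 10 = 1355.33000 / 10 = 135.53300
Sum of squared deviations: (−1.13300)² + (+1.75700)² + (−0.86300)² + (+1.98700)² + (+1.08700)² + (+2.66700)² + (−2.89300)² + (−2.95300)² + (−0.18300)² + (+0.52700)² = 34.75901
Variance = 34.75901 / 10 = 3.47590
SE* = √3.47590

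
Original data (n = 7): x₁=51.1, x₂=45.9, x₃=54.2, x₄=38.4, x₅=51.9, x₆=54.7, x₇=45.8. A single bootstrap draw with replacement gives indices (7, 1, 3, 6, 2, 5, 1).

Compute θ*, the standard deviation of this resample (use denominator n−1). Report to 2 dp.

θ* = 3.58

Resample values: 45.8, 51.1, 54.2, 54.7, 45.9, 51.9, 51.1.
Mean = 50.6714; sum of squared deviations = 77.0543
s² = 77.0543 / 6 = 12.8424
s = √12.8424 = 3.58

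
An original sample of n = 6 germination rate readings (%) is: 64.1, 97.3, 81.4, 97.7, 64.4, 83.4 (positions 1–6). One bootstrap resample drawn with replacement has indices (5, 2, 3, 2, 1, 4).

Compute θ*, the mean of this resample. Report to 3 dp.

Resample values: 64.4, 97.3, 81.4, 97.3, 64.1, 97.7.
Mean = (64.4 + 97.3 + 81.4 + 97.3 + 64.1 + 97.7) / 6 = 502.20 / 6 = 83.700

θ* = 83.700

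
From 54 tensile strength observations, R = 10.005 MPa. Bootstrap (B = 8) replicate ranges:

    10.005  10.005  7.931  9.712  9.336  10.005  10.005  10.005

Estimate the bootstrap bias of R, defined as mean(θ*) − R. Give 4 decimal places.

mean(θ*) = (10.005 + 10.005 + 7.931 + 9.712 + 9.336 + 10.005 + 10.005 + 10.005) / 8 = 9.62550
bias = 9.62550 − 10.005

bias = −0.3795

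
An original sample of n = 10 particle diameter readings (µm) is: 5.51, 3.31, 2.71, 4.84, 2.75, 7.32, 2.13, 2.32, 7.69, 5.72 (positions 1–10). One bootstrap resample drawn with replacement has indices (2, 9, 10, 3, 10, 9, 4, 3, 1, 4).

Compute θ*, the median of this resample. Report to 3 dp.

Resample values: 3.31, 7.69, 5.72, 2.71, 5.72, 7.69, 4.84, 2.71, 5.51, 4.84.
Sorted: 2.71, 2.71, 3.31, 4.84, 4.84, 5.51, 5.72, 5.72, 7.69, 7.69
Median = average of the two middle values = 5.175

θ* = 5.175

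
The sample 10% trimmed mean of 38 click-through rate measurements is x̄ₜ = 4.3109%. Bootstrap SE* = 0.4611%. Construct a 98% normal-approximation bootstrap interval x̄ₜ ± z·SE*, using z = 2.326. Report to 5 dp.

Margin = 2.326 × 0.4611 = 1.072519
Interval: 4.3109 ± 1.072519

(3.23838, 5.38342)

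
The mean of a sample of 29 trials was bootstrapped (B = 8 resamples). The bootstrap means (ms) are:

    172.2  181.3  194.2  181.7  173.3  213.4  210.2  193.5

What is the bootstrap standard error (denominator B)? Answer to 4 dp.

SE* = 14.6876

Bootstrap SE is the standard deviation of the 8 replicate means.
Mean of replicates: (172.2 + 181.3 + 194.2 + 181.7 + 173.3 + 213.4 + 210.2 + 193.5) / 8 = 1519.80000 / 8 = 189.97500
Sum of squared deviations: (−17.77500)² + (−8.67500)² + (+4.22500)² + (−8.27500)² + (−16.67500)² + (+23.42500)² + (+20.22500)² + (+3.52500)² = 1725.79500
Variance = 1725.79500 / 8 = 215.72437
SE* = √215.72437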